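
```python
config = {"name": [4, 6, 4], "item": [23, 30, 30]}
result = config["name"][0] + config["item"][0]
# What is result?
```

Trace:
`config = {"name": [4, 6, 4], "item": [23, 30, 30]}` → config = {'name': [4, 6, 4], 'item': [23, 30, 30]}
`result = config["name"][0] + config["item"][0]` → result = 27
So result = 27

Answer: 27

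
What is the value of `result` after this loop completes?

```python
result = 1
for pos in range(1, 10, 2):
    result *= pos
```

Product of 1, 3, 5, ... up to 9
`result` takes the values: 1 → 3 → 15 → 105 → 945

Answer: 945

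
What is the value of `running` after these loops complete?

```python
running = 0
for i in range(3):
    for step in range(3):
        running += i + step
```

Sum of all i+step for i,step in 3x3
`running` takes the values: 0 → 1 → 3 → 4 → 6 → 9 → 11 → 14 → 18

Answer: 18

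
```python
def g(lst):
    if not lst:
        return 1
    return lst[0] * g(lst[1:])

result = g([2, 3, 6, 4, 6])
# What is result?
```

Product over [2, 3, 6, 4, 6] = 2 * 3 * 6 * 4 * 6 = 864

Answer: 864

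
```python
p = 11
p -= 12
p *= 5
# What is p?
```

Trace:
`p = 11` → p = 11
`p -= 12` → p = -1
`p *= 5` → p = -5
So p = -5

Answer: -5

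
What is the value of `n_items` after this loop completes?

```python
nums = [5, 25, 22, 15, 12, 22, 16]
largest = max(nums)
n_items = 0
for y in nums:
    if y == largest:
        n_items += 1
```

Count of max value 25 in [5, 25, 22, 15, 12, 22, 16]
`n_items` takes the values: 0 → 1

Answer: 1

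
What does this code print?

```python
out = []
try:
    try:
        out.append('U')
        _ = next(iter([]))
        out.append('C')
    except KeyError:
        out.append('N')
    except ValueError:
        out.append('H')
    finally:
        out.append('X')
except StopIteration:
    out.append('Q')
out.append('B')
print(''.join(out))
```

Execution trace: 'U' (try body) → 'X' (finally) → 'Q' (outer except StopIteration) → 'B' (after the try/except). Output: UXQB

Answer: UXQB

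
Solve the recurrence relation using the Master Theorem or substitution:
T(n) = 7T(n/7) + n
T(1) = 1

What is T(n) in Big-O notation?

By Master Theorem: a=7, b=7, f(n)=n. Since log_7(7) = 1 and f(n) = Θ(n^1), Case 2 applies. T(n) = O(n log n).

Answer: O(n log n)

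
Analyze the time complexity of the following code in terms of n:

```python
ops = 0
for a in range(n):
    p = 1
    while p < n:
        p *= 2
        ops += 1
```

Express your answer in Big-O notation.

Each loop level contributes: n × log n. Multiplying the contributions gives O(n log n).

Answer: O(n log n)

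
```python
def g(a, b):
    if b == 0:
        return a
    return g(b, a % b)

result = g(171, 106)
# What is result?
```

g(171, 106) -> g(106, 65) -> g(65, 41) -> g(41, 24) -> g(24, 17) -> g(17, 7) -> g(7, 3) -> g(3, 1) -> g(1, 0) -> 1

Answer: 1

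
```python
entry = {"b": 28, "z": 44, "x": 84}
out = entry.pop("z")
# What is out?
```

Trace:
`entry = {"b": 28, "z": 44, "x": 84}` → entry = {'b': 28, 'z': 44, 'x': 84}
`out = entry.pop("z")` → entry = {'b': 28, 'x': 84}; out = 44
So out = 44

Answer: 44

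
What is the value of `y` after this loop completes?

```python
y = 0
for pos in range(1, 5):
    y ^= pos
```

XOR of 1 to 4
`y` takes the values: 0 → 1 → 3 → 0 → 4

Answer: 4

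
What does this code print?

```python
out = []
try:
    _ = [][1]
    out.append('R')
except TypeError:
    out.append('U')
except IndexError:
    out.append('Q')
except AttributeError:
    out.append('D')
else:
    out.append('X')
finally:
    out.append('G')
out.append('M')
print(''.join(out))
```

Execution trace: 'Q' (except IndexError) → 'G' (finally) → 'M' (after the try/except). Output: QGM

Answer: QGM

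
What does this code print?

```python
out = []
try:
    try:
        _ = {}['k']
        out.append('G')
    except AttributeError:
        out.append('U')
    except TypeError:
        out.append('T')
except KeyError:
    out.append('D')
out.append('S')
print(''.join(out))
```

Execution trace: 'D' (outer except KeyError) → 'S' (after the try/except). Output: DS

Answer: DS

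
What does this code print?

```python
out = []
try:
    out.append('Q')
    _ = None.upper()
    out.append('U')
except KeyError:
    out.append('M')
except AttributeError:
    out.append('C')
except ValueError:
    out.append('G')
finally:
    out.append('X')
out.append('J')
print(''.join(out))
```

Execution trace: 'Q' (try body) → 'C' (except AttributeError) → 'X' (finally) → 'J' (after the try/except). Output: QCXJ

Answer: QCXJ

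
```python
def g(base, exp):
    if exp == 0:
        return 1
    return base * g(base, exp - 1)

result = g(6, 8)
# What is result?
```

g(6, 8) = 6 * 6 * 6 * 6 * 6 * 6 * 6 * 6 = 1679616

Answer: 1679616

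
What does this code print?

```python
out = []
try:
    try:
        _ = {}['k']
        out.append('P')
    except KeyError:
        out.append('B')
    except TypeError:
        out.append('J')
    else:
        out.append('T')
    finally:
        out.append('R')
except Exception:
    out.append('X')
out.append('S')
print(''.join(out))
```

Execution trace: 'B' (inner except KeyError) → 'R' (inner finally) → 'S' (after the try/except). Output: BRS

Answer: BRS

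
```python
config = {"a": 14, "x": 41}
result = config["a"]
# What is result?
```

Trace:
`config = {"a": 14, "x": 41}` → config = {'a': 14, 'x': 41}
`result = config["a"]` → result = 14
So result = 14

Answer: 14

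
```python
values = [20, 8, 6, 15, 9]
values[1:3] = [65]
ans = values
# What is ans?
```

Trace:
`values = [20, 8, 6, 15, 9]` → values = [20, 8, 6, 15, 9]
`values[1:3] = [65]` → values = [20, 65, 15, 9]
`ans = values` → ans = [20, 65, 15, 9]
So ans = [20, 65, 15, 9]

Answer: [20, 65, 15, 9]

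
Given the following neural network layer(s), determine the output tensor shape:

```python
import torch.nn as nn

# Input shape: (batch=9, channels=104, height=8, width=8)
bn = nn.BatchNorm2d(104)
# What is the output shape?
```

Input: (9, 104, 8, 8) -> Output: (9, 104, 8, 8)

Answer: (9, 104, 8, 8)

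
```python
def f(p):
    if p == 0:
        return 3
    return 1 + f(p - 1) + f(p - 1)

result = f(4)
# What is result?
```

f(p) = 1 + 2·f(p-1), f(0)=3. Closed form: (3+1)·2^4 - 1 = 63.

Answer: 63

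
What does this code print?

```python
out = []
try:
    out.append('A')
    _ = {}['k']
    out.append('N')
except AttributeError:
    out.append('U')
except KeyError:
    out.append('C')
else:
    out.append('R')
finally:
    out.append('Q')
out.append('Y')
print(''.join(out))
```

Execution trace: 'A' (try body) → 'C' (except KeyError) → 'Q' (finally) → 'Y' (after the try/except). Output: ACQY

Answer: ACQY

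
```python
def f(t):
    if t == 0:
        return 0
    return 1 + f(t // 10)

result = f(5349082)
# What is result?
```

Count of digits of 5349082: 7

Answer: 7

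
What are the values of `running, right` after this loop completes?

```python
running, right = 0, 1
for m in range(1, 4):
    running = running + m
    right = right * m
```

Sum and factorial of 1 to 3
`running, right` takes the values: (0, 1) → (1, 1) → (3, 1) → (3, 2) → (6, 2) → (6, 6)

Answer: 6, 6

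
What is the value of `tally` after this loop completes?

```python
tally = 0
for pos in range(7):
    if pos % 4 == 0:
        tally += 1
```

Count numbers divisible by 4 in range(7)
`tally` takes the values: 0 → 1 → 2

Answer: 2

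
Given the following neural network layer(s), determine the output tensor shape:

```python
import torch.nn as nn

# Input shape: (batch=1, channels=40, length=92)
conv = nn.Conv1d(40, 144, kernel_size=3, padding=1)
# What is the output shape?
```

Input: (1, 40, 92) -> Output: (1, 144, 92)

Answer: (1, 144, 92)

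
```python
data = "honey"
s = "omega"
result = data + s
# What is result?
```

Trace:
`data = "honey"` → data = 'honey'
`s = "omega"` → s = 'omega'
`result = data + s` → result = 'honeyomega'
So result = 'honeyomega'

Answer: 'honeyomega'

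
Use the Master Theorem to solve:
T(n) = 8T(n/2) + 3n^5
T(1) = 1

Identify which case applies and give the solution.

a=8, b=2, f(n)=3n^5. log_2(8) = 3. Since c=5 > 3 and the regularity condition holds (8(n/2)^5 = (8/2^5)n^5 with 8/2^5 < 1), Case 3 applies: T(n) = Θ(f(n)) = O(n^5).

Answer: O(n^5) - Case 3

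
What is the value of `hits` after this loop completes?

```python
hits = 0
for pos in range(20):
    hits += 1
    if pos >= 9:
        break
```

Loop breaks when pos reaches 9, hits is 10
`hits` takes the values: 0 → 1 → 2 → 3 → 4 → 5 → 6 → 7 → 8 → 9 → 10

Answer: 10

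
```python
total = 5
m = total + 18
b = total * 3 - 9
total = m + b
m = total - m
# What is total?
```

Trace:
`total = 5` → total = 5
`m = total + 18` → m = 23
`b = total * 3 - 9` → b = 6
`total = m + b` → total = 29
`m = total - m` → m = 6
So total = 29

Answer: 29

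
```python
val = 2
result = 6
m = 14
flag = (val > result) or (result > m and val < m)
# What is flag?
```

Trace:
`val = 2` → val = 2
`result = 6` → result = 6
`m = 14` → m = 14
`flag = (val > result) or (result > m and val < m)` → flag = False
So flag = False

Answer: False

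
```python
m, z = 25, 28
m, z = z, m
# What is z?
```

Trace:
`m, z = 25, 28` → m = 25; z = 28
`m, z = z, m` → m = 28; z = 25
So z = 25

Answer: 25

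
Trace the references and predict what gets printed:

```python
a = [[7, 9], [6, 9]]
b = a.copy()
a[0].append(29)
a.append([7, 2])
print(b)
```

Key concept: shallow copy with nested lists.
Step by step:
`a = [[7, 9], [6, 9]]` → a = [[7, 9], [6, 9]]
`b = a.copy()` → b = [[7, 9], [6, 9]]
`a[0].append(29)` → a = [[7, 9, 29], [6, 9]]; b = [[7, 9, 29], [6, 9]]
`a.append([7, 2])` → a = [[7, 9, 29], [6, 9], [7, 2]]
`print(b)` → prints [[7, 9, 29], [6, 9]]

Answer: [[7, 9, 29], [6, 9]]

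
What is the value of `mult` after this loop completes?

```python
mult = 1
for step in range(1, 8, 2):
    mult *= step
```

Product of 1, 3, 5, ... up to 7
`mult` takes the values: 1 → 3 → 15 → 105

Answer: 105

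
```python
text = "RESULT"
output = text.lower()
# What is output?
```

Trace:
`text = "RESULT"` → text = 'RESULT'
`output = text.lower()` → output = 'result'
So output = 'result'

Answer: 'result'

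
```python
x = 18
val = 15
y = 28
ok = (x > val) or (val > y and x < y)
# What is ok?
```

Trace:
`x = 18` → x = 18
`val = 15` → val = 15
`y = 28` → y = 28
`ok = (x > val) or (val > y and x < y)` → ok = True
So ok = True

Answer: True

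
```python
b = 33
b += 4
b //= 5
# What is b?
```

Trace:
`b = 33` → b = 33
`b += 4` → b = 37
`b //= 5` → b = 7
So b = 7

Answer: 7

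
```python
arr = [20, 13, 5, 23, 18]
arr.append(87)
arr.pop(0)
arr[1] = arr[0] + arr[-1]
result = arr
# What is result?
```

Trace:
`arr = [20, 13, 5, 23, 18]` → arr = [20, 13, 5, 23, 18]
`arr.append(87)` → arr = [20, 13, 5, 23, 18, 87]
`arr.pop(0)` → arr = [13, 5, 23, 18, 87]
`arr[1] = arr[0] + arr[-1]` → arr = [13, 100, 23, 18, 87]
`result = arr` → result = [13, 100, 23, 18, 87]
So result = [13, 100, 23, 18, 87]

Answer: [13, 100, 23, 18, 87]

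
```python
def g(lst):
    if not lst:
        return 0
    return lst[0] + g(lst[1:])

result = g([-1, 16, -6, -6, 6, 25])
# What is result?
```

(-1) + 16 + (-6) + (-6) + 6 + 25 + 0 = 34

Answer: 34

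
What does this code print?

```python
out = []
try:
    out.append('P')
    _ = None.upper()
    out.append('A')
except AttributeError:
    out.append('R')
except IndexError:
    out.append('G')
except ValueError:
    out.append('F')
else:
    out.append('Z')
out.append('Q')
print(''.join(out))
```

Execution trace: 'P' (try body) → 'R' (except AttributeError) → 'Q' (after the try/except). Output: PRQ

Answer: PRQ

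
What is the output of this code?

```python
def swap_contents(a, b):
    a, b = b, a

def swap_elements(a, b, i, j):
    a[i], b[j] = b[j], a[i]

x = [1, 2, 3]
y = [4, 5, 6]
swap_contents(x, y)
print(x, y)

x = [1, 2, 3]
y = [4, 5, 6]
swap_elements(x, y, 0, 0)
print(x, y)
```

Key concept: parameter rebinding vs mutation.
Step by step:
`x = [1, 2, 3]` → x = [1, 2, 3]
`y = [4, 5, 6]` → y = [4, 5, 6]
`swap_contents(x, y)` → no visible change to tracked variables
`print(x, y)` → prints [1, 2, 3] [4, 5, 6]
`x = [1, 2, 3]` → x = [1, 2, 3]
`y = [4, 5, 6]` → y = [4, 5, 6]
`swap_elements(x, y, 0, 0)` → x = [4, 2, 3]; y = [1, 5, 6]
`print(x, y)` → prints [4, 2, 3] [1, 5, 6]

Answer:
[1, 2, 3] [4, 5, 6]
[4, 2, 3] [1, 5, 6]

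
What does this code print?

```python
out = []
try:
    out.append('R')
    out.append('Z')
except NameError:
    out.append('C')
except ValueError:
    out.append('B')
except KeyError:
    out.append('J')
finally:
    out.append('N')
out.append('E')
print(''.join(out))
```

Execution trace: 'R' (try body) → 'Z' (try body, no exception) → 'N' (finally) → 'E' (after the try/except). Output: RZNE

Answer: RZNE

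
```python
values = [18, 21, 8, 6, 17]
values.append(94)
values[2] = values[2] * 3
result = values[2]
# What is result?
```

Trace:
`values = [18, 21, 8, 6, 17]` → values = [18, 21, 8, 6, 17]
`values.append(94)` → values = [18, 21, 8, 6, 17, 94]
`values[2] = values[2] * 3` → values = [18, 21, 24, 6, 17, 94]
`result = values[2]` → result = 24
So result = 24

Answer: 24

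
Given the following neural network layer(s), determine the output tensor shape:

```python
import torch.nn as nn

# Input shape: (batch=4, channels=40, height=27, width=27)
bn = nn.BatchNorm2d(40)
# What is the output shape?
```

Input: (4, 40, 27, 27) -> Output: (4, 40, 27, 27)

Answer: (4, 40, 27, 27)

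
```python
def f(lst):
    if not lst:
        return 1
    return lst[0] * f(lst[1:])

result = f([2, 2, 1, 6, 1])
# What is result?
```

Product over [2, 2, 1, 6, 1] = 2 * 2 * 1 * 6 * 1 = 24

Answer: 24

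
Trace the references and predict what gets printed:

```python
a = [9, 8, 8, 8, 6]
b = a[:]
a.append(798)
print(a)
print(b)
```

Key concept: slice [:] creates copy.
Step by step:
`a = [9, 8, 8, 8, 6]` → a = [9, 8, 8, 8, 6]
`b = a[:]` → b = [9, 8, 8, 8, 6]
`a.append(798)` → a = [9, 8, 8, 8, 6, 798]
`print(a)` → prints [9, 8, 8, 8, 6, 798]
`print(b)` → prints [9, 8, 8, 8, 6]

Answer:
[9, 8, 8, 8, 6, 798]
[9, 8, 8, 8, 6]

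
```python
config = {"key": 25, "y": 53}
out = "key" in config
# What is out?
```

Trace:
`config = {"key": 25, "y": 53}` → config = {'key': 25, 'y': 53}
`out = "key" in config` → out = True
So out = True

Answer: True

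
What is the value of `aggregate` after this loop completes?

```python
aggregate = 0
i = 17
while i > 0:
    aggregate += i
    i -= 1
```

Sum 17 down to 1
`aggregate` takes the values: 0 → 17 → 33 → 48 → 62 → 75 → 87 → 98 → 108 → 117 → 125 → 132 → 138 → 143 → 147 → 150 → 152 → 153

Answer: 153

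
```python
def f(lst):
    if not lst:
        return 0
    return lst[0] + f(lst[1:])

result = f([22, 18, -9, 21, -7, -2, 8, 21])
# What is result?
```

22 + 18 + (-9) + 21 + (-7) + (-2) + 8 + 21 + 0 = 72

Answer: 72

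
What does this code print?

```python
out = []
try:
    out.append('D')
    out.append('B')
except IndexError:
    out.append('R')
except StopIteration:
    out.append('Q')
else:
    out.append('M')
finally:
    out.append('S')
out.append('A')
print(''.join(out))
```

Execution trace: 'D' (try body) → 'B' (try body, no exception) → 'M' (else) → 'S' (finally) → 'A' (after the try/except). Output: DBMSA

Answer: DBMSA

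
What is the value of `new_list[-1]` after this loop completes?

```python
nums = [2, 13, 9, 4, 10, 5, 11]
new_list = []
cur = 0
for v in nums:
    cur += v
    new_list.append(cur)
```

Cumulative sum ends at 54
`new_list` takes the values: [] → [2] → [2, 15] → [2, 15, 24] → [2, 15, 24, 28] → [2, 15, 24, 28, 38] → [2, 15, 24, 28, 38, 43] → [2, 15, 24, 28, 38, 43, 54]
So `new_list[-1]` = 54

Answer: 54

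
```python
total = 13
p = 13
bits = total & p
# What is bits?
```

Trace:
`total = 13` → total = 13
`p = 13` → p = 13
`bits = total & p` → bits = 13
So bits = 13

Answer: 13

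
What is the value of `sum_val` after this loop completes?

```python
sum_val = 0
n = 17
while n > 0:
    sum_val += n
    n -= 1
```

Sum 17 down to 1
`sum_val` takes the values: 0 → 17 → 33 → 48 → 62 → 75 → 87 → 98 → 108 → 117 → 125 → 132 → 138 → 143 → 147 → 150 → 152 → 153

Answer: 153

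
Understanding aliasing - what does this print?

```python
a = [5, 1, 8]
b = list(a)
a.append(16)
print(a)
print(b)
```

Key concept: list() constructor creates copy.
Step by step:
`a = [5, 1, 8]` → a = [5, 1, 8]
`b = list(a)` → b = [5, 1, 8]
`a.append(16)` → a = [5, 1, 8, 16]
`print(a)` → prints [5, 1, 8, 16]
`print(b)` → prints [5, 1, 8]

Answer:
[5, 1, 8, 16]
[5, 1, 8]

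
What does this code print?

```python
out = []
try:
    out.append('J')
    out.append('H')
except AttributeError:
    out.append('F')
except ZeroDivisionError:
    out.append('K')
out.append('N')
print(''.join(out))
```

Execution trace: 'J' (try body) → 'H' (try body, no exception) → 'N' (after the try/except). Output: JHN

Answer: JHN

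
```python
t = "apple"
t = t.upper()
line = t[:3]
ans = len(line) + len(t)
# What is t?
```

Trace:
`t = "apple"` → t = 'apple'
`t = t.upper()` → t = 'APPLE'
`line = t[:3]` → line = 'APP'
`ans = len(line) + len(t)` → ans = 8
So t = 'APPLE'

Answer: 'APPLE'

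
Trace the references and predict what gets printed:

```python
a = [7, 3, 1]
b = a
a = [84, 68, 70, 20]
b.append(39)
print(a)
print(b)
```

Key concept: rebinding vs mutation: a is rebound to a new list, b still points at the original.
Step by step:
`a = [7, 3, 1]` → a = [7, 3, 1]
`b = a` → b = [7, 3, 1] (same object as a)
`a = [84, 68, 70, 20]` → a = [84, 68, 70, 20]
`b.append(39)` → b = [7, 3, 1, 39]
`print(a)` → prints [84, 68, 70, 20]
`print(b)` → prints [7, 3, 1, 39]

Answer:
[84, 68, 70, 20]
[7, 3, 1, 39]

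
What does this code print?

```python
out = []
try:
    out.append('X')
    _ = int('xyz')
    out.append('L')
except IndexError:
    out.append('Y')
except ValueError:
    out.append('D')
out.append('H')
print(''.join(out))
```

Execution trace: 'X' (try body) → 'D' (except ValueError) → 'H' (after the try/except). Output: XDH

Answer: XDH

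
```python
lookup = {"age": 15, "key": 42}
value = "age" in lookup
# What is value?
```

Trace:
`lookup = {"age": 15, "key": 42}` → lookup = {'age': 15, 'key': 42}
`value = "age" in lookup` → value = True
So value = True

Answer: True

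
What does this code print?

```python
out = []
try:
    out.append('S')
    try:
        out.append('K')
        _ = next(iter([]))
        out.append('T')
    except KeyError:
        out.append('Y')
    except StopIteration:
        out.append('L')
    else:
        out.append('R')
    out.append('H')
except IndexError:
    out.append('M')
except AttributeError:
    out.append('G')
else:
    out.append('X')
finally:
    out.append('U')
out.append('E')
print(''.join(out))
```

Execution trace: 'S' (try body) → 'K' (inner try body) → 'L' (inner except StopIteration) → 'H' (try body, no exception) → 'X' (else) → 'U' (finally) → 'E' (after the try/except). Output: SKLHXUE

Answer: SKLHXUE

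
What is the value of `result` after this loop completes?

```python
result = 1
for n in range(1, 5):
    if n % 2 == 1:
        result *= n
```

Product of odd numbers 1 to 4
`result` takes the values: 1 → 3

Answer: 3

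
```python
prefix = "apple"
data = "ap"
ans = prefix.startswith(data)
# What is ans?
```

Trace:
`prefix = "apple"` → prefix = 'apple'
`data = "ap"` → data = 'ap'
`ans = prefix.startswith(data)` → ans = True
So ans = True

Answer: True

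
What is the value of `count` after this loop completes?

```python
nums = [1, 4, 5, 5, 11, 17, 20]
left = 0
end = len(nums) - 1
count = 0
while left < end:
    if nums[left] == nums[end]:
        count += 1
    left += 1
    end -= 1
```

Count matching pairs from ends
`count` takes the values: 0

Answer: 0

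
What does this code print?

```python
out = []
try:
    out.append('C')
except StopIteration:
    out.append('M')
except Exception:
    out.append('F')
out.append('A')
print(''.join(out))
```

Execution trace: 'C' (try body, no exception) → 'A' (after the try/except). Output: CA

Answer: CA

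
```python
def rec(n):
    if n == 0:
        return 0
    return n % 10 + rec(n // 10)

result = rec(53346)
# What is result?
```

Sum of digits of 53346: 6 + 4 + 3 + 3 + 5 = 21

Answer: 21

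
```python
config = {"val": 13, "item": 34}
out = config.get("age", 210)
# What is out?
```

Trace:
`config = {"val": 13, "item": 34}` → config = {'val': 13, 'item': 34}
`out = config.get("age", 210)` → out = 210
So out = 210

Answer: 210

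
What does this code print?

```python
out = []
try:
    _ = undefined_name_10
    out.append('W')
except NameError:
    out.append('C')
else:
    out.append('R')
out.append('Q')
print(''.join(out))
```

Execution trace: 'C' (except NameError) → 'Q' (after the try/except). Output: CQ

Answer: CQ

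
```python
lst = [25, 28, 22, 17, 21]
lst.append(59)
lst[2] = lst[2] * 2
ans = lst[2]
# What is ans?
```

Trace:
`lst = [25, 28, 22, 17, 21]` → lst = [25, 28, 22, 17, 21]
`lst.append(59)` → lst = [25, 28, 22, 17, 21, 59]
`lst[2] = lst[2] * 2` → lst = [25, 28, 44, 17, 21, 59]
`ans = lst[2]` → ans = 44
So ans = 44

Answer: 44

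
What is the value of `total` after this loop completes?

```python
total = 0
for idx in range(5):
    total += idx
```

Sum of 0 to 4 = 10
`total` takes the values: 0 → 1 → 3 → 6 → 10

Answer: 10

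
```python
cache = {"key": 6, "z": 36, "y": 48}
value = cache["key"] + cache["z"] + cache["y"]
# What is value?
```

Trace:
`cache = {"key": 6, "z": 36, "y": 48}` → cache = {'key': 6, 'z': 36, 'y': 48}
`value = cache["key"] + cache["z"] + cache["y"]` → value = 90
So value = 90

Answer: 90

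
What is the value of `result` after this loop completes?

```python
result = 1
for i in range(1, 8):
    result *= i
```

7! = 5040
`result` takes the values: 1 → 2 → 6 → 24 → 120 → 720 → 5040

Answer: 5040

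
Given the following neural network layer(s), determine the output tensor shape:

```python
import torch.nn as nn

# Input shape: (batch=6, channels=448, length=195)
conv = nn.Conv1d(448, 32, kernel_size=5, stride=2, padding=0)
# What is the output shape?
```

Input: (6, 448, 195) -> Output: (6, 32, 96)

Answer: (6, 32, 96)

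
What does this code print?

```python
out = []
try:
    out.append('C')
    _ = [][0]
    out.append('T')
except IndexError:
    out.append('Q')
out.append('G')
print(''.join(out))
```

Execution trace: 'C' (try body) → 'Q' (except IndexError) → 'G' (after the try/except). Output: CQG

Answer: CQG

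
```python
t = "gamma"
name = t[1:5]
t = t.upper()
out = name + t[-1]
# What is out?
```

Trace:
`t = "gamma"` → t = 'gamma'
`name = t[1:5]` → name = 'amma'
`t = t.upper()` → t = 'GAMMA'
`out = name + t[-1]` → out = 'ammaA'
So out = 'ammaA'

Answer: 'ammaA'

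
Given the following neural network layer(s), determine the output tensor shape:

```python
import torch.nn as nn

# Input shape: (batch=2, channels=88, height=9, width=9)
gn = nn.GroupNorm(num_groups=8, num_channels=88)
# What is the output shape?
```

Input: (2, 88, 9, 9) -> Output: (2, 88, 9, 9)

Answer: (2, 88, 9, 9)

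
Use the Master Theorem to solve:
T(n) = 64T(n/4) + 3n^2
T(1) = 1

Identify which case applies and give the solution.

a=64, b=4, f(n)=3n^2. log_4(64) = 3. Since c=2 < 3, Case 1 applies: T(n) = Θ(n^log_b(a)) = O(n^3).

Answer: O(n^3) - Case 1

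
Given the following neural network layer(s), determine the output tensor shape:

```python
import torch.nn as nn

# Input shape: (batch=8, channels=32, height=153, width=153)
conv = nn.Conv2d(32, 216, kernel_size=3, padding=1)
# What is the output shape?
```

Input: (8, 32, 153, 153) -> Output: (8, 216, 153, 153)

Answer: (8, 216, 153, 153)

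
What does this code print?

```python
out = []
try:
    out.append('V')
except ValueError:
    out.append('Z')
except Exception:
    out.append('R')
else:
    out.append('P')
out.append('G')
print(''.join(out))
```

Execution trace: 'V' (try body, no exception) → 'P' (else) → 'G' (after the try/except). Output: VPG

Answer: VPG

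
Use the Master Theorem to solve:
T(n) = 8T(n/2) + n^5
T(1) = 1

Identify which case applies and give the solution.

a=8, b=2, f(n)=n^5. log_2(8) = 3. Since c=5 > 3 and the regularity condition holds (8(n/2)^5 = (8/2^5)n^5 with 8/2^5 < 1), Case 3 applies: T(n) = Θ(f(n)) = O(n^5).

Answer: O(n^5) - Case 3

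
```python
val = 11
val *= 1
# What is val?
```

Trace:
`val = 11` → val = 11
`val *= 1` → val = 11
So val = 11

Answer: 11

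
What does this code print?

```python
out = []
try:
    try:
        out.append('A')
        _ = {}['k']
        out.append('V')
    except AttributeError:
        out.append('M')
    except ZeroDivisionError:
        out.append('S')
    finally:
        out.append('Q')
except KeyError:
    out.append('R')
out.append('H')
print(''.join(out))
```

Execution trace: 'A' (try body) → 'Q' (finally) → 'R' (outer except KeyError) → 'H' (after the try/except). Output: AQRH

Answer: AQRH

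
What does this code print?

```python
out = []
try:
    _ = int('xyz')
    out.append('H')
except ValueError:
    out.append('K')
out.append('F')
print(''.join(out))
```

Execution trace: 'K' (except ValueError) → 'F' (after the try/except). Output: KF

Answer: KF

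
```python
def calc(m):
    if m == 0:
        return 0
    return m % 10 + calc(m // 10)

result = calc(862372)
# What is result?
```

Sum of digits of 862372: 2 + 7 + 3 + 2 + 6 + 8 = 28

Answer: 28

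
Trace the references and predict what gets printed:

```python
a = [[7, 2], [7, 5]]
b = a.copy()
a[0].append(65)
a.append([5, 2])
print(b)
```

Key concept: shallow copy with nested lists.
Step by step:
`a = [[7, 2], [7, 5]]` → a = [[7, 2], [7, 5]]
`b = a.copy()` → b = [[7, 2], [7, 5]]
`a[0].append(65)` → a = [[7, 2, 65], [7, 5]]; b = [[7, 2, 65], [7, 5]]
`a.append([5, 2])` → a = [[7, 2, 65], [7, 5], [5, 2]]
`print(b)` → prints [[7, 2, 65], [7, 5]]

Answer: [[7, 2, 65], [7, 5]]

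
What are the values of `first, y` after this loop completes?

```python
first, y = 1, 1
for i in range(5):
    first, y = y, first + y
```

Fibonacci: after 5 iterations
`first, y` takes the values: (1, 1) → (1, 2) → (2, 3) → (3, 5) → (5, 8) → (8, 13)

Answer: 8, 13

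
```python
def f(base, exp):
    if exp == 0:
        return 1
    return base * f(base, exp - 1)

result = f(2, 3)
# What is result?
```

f(2, 3) = 2 * 2 * 2 = 8

Answer: 8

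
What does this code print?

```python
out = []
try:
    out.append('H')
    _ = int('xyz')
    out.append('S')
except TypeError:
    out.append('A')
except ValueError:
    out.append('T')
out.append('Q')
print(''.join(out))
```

Execution trace: 'H' (try body) → 'T' (except ValueError) → 'Q' (after the try/except). Output: HTQ

Answer: HTQ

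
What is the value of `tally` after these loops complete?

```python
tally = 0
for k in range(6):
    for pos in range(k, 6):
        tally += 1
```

Upper triangle: 6 + 5 + ... + 1
`tally` takes the values: 0 → 1 → 2 → 3 → 4 → 5 → 6 → 7 → 8 → 9 → 10 → 11 → 12 → 13 → 14 → 15 → 16 → 17 → 18 → 19 → 20 → 21

Answer: 21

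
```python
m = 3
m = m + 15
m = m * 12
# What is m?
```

Trace:
`m = 3` → m = 3
`m = m + 15` → m = 18
`m = m * 12` → m = 216
So m = 216

Answer: 216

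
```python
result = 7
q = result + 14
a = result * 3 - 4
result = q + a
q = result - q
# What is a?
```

Trace:
`result = 7` → result = 7
`q = result + 14` → q = 21
`a = result * 3 - 4` → a = 17
`result = q + a` → result = 38
`q = result - q` → q = 17
So a = 17

Answer: 17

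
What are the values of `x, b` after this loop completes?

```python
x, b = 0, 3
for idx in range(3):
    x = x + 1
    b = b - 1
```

x goes 0→3, b goes 3→0
`x, b` takes the values: (0, 3) → (1, 3) → (1, 2) → (2, 2) → (2, 1) → (3, 1) → (3, 0)

Answer: 3, 0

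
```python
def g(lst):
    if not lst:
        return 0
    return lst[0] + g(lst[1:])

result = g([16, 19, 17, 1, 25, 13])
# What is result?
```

16 + 19 + 17 + 1 + 25 + 13 + 0 = 91

Answer: 91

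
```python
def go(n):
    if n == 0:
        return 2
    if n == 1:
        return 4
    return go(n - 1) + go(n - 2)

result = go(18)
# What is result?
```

Build up from base cases: go(0)=2, go(1)=4, go(2)=6, go(3)=10, go(4)=16, go(5)=26, go(6)=42, ..., go(18)=13530

Answer: 13530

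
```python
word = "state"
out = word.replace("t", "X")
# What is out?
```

Trace:
`word = "state"` → word = 'state'
`out = word.replace("t", "X")` → out = 'sXaXe'
So out = 'sXaXe'

Answer: 'sXaXe'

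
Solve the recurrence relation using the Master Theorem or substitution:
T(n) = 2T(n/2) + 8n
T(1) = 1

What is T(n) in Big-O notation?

By Master Theorem: a=2, b=2, f(n)=8n. Since log_2(2) = 1 and f(n) = Θ(n^1), Case 2 applies. T(n) = O(n log n).

Answer: O(n log n)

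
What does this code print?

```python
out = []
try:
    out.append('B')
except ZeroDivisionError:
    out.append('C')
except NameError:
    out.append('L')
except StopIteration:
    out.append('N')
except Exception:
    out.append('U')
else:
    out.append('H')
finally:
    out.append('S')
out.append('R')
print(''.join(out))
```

Execution trace: 'B' (try body, no exception) → 'H' (else) → 'S' (finally) → 'R' (after the try/except). Output: BHSR

Answer: BHSR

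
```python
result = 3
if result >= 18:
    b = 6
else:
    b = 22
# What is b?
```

Trace:
`result = 3` → result = 3
`if result >= 18: ...` → result >= 18 is False, take else branch → b = 22
So b = 22

Answer: 22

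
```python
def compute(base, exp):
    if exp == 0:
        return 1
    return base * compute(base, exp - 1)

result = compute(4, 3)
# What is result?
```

compute(4, 3) = 4 * 4 * 4 = 64

Answer: 64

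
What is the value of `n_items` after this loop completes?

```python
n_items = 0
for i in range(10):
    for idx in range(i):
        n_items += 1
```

Triangle number: 0+1+2+...+9
`n_items` takes the values: 0 → 1 → 2 → 3 → 4 → 5 → 6 → 7 → 8 → 9 → 10 → 11 → 12 → 13 → 14 → 15 → 16 → 17 → 18 → 19 → 20 → 21 → 22 → 23 → 24 → 25 → 26 → 27 → 28 → 29 → … → 41 → 42 → 43 → 44 → 45

Answer: 45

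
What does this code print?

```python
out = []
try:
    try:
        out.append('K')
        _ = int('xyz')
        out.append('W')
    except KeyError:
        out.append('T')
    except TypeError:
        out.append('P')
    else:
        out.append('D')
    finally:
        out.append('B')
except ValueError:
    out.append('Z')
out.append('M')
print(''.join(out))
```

Execution trace: 'K' (try body) → 'B' (finally) → 'Z' (outer except ValueError) → 'M' (after the try/except). Output: KBZM

Answer: KBZM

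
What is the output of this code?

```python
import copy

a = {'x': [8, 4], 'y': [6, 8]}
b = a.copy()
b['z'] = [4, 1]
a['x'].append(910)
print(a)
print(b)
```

Key concept: shallow copy of dict with mutable values.
Step by step:
`a = {'x': [8, 4], 'y': [6, 8]}` → a = {'x': [8, 4], 'y': [6, 8]}
`b = a.copy()` → b = {'x': [8, 4], 'y': [6, 8]}
`b['z'] = [4, 1]` → b = {'x': [8, 4], 'y': [6, 8], 'z': [4, 1]}
`a['x'].append(910)` → a = {'x': [8, 4, 910], 'y': [6, 8]}; b = {'x': [8, 4, 910], 'y': [6, 8], 'z': [4, 1]}
`print(a)` → prints {'x': [8, 4, 910], 'y': [6, 8]}
`print(b)` → prints {'x': [8, 4, 910], 'y': [6, 8], 'z': [4, 1]}

Answer:
{'x': [8, 4, 910], 'y': [6, 8]}
{'x': [8, 4, 910], 'y': [6, 8], 'z': [4, 1]}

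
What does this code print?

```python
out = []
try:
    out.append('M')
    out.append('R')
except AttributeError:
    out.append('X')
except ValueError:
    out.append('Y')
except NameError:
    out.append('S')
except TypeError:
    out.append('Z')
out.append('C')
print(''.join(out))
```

Execution trace: 'M' (try body) → 'R' (try body, no exception) → 'C' (after the try/except). Output: MRC

Answer: MRC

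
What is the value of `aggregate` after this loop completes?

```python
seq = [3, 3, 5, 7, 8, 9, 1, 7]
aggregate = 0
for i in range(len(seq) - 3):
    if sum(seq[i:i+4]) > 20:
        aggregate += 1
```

Count windows with sum > 20
`aggregate` takes the values: 0 → 1 → 2 → 3 → 4

Answer: 4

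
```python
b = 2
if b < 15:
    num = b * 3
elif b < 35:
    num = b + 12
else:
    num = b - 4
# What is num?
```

Trace:
`b = 2` → b = 2
`if b < 15: ...` → b < 15 is True → num = 6
So num = 6

Answer: 6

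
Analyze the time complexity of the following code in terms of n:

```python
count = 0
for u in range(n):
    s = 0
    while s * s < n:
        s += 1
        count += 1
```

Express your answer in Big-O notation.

Each loop level contributes: n × √n. Multiplying the contributions gives O(n√n).

Answer: O(n√n)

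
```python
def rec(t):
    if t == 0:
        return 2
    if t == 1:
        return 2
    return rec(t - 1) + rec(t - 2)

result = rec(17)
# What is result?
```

Build up from base cases: rec(0)=2, rec(1)=2, rec(2)=4, rec(3)=6, rec(4)=10, rec(5)=16, rec(6)=26, ..., rec(17)=5168

Answer: 5168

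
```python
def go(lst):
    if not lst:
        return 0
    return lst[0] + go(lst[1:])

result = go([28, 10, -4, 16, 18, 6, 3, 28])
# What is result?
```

28 + 10 + (-4) + 16 + 18 + 6 + 3 + 28 + 0 = 105

Answer: 105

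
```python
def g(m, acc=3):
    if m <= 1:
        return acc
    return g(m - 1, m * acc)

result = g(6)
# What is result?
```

Accumulator trace (n, acc): (6, 3) -> (5, 18) -> (4, 90) -> (3, 360) -> (2, 1080) -> (1, 2160) -> return 2160

Answer: 2160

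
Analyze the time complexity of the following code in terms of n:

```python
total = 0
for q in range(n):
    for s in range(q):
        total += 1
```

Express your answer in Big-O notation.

Each loop level contributes: n × n. Multiplying the contributions gives O(n^2).

Answer: O(n^2)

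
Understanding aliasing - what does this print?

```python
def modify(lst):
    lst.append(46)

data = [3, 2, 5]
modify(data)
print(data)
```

Key concept: function modifies passed list.
Step by step:
`data = [3, 2, 5]` → data = [3, 2, 5]
`modify(data)` → data = [3, 2, 5, 46]
`print(data)` → prints [3, 2, 5, 46]

Answer: [3, 2, 5, 46]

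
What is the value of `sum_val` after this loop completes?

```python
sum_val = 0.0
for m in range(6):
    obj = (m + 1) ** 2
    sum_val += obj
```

Sum of squared losses 1² + 2² + ... + 6²
`sum_val` takes the values: 0.0 → 1.0 → 5.0 → 14.0 → 30.0 → 55.0 → 91.0

Answer: 91.0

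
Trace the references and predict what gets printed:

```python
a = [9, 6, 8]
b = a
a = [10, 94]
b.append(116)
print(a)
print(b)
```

Key concept: rebinding vs mutation: a is rebound to a new list, b still points at the original.
Step by step:
`a = [9, 6, 8]` → a = [9, 6, 8]
`b = a` → b = [9, 6, 8] (same object as a)
`a = [10, 94]` → a = [10, 94]
`b.append(116)` → b = [9, 6, 8, 116]
`print(a)` → prints [10, 94]
`print(b)` → prints [9, 6, 8, 116]

Answer:
[10, 94]
[9, 6, 8, 116]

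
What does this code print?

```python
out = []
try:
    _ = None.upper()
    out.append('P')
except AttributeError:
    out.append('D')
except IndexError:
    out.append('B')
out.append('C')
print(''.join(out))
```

Execution trace: 'D' (except AttributeError) → 'C' (after the try/except). Output: DC

Answer: DC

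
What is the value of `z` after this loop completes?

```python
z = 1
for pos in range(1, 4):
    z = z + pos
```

Start at 1, add 1 through 3
`z` takes the values: 1 → 2 → 4 → 7

Answer: 7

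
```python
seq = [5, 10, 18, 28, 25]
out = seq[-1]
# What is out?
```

Trace:
`seq = [5, 10, 18, 28, 25]` → seq = [5, 10, 18, 28, 25]
`out = seq[-1]` → out = 25
So out = 25

Answer: 25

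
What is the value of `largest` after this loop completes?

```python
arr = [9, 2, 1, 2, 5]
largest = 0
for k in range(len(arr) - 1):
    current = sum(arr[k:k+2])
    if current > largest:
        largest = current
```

Max sum of 2-element window in [9, 2, 1, 2, 5]
`largest` takes the values: 0 → 11

Answer: 11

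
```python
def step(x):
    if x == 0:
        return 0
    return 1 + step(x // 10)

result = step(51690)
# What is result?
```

Count of digits of 51690: 5

Answer: 5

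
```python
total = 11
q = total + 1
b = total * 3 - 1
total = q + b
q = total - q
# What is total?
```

Trace:
`total = 11` → total = 11
`q = total + 1` → q = 12
`b = total * 3 - 1` → b = 32
`total = q + b` → total = 44
`q = total - q` → q = 32
So total = 44

Answer: 44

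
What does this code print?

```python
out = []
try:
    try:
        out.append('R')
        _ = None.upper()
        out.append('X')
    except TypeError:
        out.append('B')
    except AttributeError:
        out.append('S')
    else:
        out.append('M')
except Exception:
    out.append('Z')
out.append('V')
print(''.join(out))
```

Execution trace: 'R' (inner try body) → 'S' (inner except AttributeError) → 'V' (after the try/except). Output: RSV

Answer: RSV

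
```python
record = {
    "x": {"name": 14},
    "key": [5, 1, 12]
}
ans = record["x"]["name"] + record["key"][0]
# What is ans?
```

Trace:
`record = { ...` → record = {'x': {'name': 14}, 'key': [5, 1, 12]}
`ans = record["x"]["name"] + record["key"][0]` → ans = 19
So ans = 19

Answer: 19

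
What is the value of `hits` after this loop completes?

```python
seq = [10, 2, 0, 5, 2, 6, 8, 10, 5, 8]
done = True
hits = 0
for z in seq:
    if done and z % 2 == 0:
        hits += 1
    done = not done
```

Count even values at even positions
`hits` takes the values: 0 → 1 → 2 → 3 → 4

Answer: 4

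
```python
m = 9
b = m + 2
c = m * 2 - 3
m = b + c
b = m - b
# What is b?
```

Trace:
`m = 9` → m = 9
`b = m + 2` → b = 11
`c = m * 2 - 3` → c = 15
`m = b + c` → m = 26
`b = m - b` → b = 15
So b = 15

Answer: 15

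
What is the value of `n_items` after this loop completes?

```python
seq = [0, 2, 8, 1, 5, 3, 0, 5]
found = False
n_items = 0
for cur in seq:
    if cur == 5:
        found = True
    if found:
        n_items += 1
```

Count elements after first 5 in [0, 2, 8, 1, 5, 3, 0, 5]
`n_items` takes the values: 0 → 1 → 2 → 3 → 4

Answer: 4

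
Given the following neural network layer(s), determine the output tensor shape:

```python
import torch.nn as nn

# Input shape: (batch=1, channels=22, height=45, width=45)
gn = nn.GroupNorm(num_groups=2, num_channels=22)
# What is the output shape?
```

Input: (1, 22, 45, 45) -> Output: (1, 22, 45, 45)

Answer: (1, 22, 45, 45)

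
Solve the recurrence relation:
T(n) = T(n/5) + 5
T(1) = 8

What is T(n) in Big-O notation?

Each step divides n by 5 and adds 5. After log_5(n) steps we reach T(1)=8. So T(n) = 5·log_5(n) + 8 = O(log n).

Answer: O(log n)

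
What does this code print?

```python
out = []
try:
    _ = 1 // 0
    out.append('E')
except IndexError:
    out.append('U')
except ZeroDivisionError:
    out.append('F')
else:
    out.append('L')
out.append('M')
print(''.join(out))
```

Execution trace: 'F' (except ZeroDivisionError) → 'M' (after the try/except). Output: FM

Answer: FM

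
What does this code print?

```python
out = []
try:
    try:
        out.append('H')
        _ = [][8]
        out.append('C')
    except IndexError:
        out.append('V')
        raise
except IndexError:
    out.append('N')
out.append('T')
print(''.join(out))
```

Execution trace: 'H' (try body) → 'V' (except IndexError) → 'N' (outer except IndexError) → 'T' (after the try/except). Output: HVNT

Answer: HVNT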